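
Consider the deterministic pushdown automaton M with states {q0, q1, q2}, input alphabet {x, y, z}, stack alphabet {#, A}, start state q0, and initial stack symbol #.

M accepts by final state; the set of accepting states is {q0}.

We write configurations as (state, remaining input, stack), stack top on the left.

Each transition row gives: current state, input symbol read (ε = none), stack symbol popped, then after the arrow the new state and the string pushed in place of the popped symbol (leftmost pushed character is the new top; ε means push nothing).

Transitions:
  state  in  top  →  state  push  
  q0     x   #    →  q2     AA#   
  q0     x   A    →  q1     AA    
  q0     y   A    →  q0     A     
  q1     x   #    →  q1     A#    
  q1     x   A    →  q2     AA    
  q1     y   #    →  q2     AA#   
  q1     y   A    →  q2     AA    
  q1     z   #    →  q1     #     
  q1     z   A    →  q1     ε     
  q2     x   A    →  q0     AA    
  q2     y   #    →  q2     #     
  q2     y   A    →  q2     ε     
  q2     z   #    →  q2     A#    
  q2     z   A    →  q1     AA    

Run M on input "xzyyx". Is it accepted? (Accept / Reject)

(q0, xzyyx, #)
  read x, top #: go to q2, push AA# → (q2, zyyx, AA#)
  read z, top A: go to q1, push AA → (q1, yyx, AAA#)
  read y, top A: go to q2, push AA → (q2, yx, AAAA#)
  read y, top A: go to q2, push ε → (q2, x, AAA#)
  read x, top A: go to q0, push AA → (q0, ε, AAAA#)
All input consumed; state q0 ∈ F.

Accept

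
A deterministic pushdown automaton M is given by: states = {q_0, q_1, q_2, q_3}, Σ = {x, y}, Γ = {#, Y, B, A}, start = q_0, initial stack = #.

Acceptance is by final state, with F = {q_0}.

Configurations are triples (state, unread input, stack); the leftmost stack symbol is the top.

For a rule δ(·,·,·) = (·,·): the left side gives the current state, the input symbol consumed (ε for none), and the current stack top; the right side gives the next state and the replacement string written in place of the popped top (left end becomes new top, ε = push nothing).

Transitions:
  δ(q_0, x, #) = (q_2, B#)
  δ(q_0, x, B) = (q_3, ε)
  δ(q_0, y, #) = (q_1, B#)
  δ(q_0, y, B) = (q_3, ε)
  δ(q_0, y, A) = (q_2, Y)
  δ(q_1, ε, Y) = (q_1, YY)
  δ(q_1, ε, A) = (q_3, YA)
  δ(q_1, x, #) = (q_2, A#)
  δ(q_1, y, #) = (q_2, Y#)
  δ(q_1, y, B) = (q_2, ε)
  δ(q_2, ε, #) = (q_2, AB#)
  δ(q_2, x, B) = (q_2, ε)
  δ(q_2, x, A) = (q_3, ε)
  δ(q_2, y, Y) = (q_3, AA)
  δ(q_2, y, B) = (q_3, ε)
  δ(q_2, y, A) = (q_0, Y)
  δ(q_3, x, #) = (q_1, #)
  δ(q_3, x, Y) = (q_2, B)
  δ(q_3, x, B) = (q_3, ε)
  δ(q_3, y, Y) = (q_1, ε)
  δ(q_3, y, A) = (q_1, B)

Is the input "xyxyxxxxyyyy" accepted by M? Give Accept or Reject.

Reject

(q_0, xyxyxxxxyyyy, #) ⊢ (q_2, yxyxxxxyyyy, B#) ⊢ (q_3, xyxxxxyyyy, #) ⊢ (q_1, yxxxxyyyy, #) ⊢ (q_2, xxxxyyyy, Y#)
No transition applies at (q_2, xxxxyyyy, Y#); input not fully consumed.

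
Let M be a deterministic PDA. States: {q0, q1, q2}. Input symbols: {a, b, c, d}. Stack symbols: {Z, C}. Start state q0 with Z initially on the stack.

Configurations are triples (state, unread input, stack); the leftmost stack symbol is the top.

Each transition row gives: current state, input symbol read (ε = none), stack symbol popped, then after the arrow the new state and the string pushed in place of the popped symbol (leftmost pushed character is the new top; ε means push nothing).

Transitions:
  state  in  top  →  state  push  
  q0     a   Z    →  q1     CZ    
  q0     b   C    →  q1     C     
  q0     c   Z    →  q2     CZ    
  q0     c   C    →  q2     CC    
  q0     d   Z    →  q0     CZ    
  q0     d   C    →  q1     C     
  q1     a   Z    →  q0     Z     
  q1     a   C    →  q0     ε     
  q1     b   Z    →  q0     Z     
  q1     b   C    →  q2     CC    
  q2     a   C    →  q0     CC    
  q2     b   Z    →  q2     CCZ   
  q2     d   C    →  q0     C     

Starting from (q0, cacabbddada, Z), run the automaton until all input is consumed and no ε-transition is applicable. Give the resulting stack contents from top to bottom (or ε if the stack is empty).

CCCZ

(q0, cacabbddada, Z)
  read c, top Z: go to q2, push CZ → (q2, acabbddada, CZ)
  read a, top C: go to q0, push CC → (q0, cabbddada, CCZ)
  read c, top C: go to q2, push CC → (q2, abbddada, CCCZ)
  read a, top C: go to q0, push CC → (q0, bbddada, CCCCZ)
  read b, top C: go to q1, push C → (q1, bddada, CCCCZ)
  read b, top C: go to q2, push CC → (q2, ddada, CCCCCZ)
  read d, top C: go to q0, push C → (q0, dada, CCCCCZ)
  read d, top C: go to q1, push C → (q1, ada, CCCCCZ)
  read a, top C: go to q0, push ε → (q0, da, CCCCZ)
  read d, top C: go to q1, push C → (q1, a, CCCCZ)
  read a, top C: go to q0, push ε → (q0, ε, CCCZ)
All input consumed in state q0 with stack CCCZ.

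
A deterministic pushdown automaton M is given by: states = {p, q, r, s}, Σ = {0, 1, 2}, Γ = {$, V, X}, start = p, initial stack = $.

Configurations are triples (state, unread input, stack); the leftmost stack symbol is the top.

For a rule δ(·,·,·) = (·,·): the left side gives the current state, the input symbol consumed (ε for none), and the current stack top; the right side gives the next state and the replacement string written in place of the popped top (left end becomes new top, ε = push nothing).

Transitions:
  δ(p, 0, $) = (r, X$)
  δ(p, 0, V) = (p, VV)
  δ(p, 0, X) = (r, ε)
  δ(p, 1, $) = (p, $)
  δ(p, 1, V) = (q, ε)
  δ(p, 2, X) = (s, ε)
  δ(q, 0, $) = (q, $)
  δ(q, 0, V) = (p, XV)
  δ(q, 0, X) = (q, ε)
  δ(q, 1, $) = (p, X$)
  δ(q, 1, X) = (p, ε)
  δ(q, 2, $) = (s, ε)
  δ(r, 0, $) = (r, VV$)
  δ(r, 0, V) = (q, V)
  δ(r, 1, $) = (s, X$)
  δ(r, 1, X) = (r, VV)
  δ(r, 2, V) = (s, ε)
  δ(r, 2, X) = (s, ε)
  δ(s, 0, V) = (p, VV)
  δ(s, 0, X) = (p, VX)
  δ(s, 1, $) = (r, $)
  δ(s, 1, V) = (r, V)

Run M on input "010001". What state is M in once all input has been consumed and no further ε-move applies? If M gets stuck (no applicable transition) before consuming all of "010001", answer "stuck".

stuck

(p, 010001, $) ⊢ (r, 10001, X$) ⊢ (r, 0001, VV$) ⊢ (q, 001, VV$) ⊢ (p, 01, XVV$) ⊢ (r, 1, VV$)
No transition for (r, 1, top V); M blocks with input 1 remaining.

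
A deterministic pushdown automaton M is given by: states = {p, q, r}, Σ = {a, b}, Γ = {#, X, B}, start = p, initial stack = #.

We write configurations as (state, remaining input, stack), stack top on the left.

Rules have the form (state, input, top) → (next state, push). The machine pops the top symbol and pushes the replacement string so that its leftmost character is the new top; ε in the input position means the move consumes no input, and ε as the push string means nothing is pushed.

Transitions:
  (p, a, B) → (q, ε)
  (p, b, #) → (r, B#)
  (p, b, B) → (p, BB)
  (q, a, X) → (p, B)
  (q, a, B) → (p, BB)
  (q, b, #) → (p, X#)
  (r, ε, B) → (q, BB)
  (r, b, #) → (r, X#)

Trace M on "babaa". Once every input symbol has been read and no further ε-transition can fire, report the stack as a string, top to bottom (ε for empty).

(p, babaa, #)
  read b, top #: go to r, push B# → (r, abaa, B#)
  ε-move, top B: go to q, push BB → (q, abaa, BB#)
  read a, top B: go to p, push BB → (p, baa, BBB#)
  read b, top B: go to p, push BB → (p, aa, BBBB#)
  read a, top B: go to q, push ε → (q, a, BBB#)
  read a, top B: go to p, push BB → (p, ε, BBBB#)
All input consumed in state p with stack BBBB#.

BBBB#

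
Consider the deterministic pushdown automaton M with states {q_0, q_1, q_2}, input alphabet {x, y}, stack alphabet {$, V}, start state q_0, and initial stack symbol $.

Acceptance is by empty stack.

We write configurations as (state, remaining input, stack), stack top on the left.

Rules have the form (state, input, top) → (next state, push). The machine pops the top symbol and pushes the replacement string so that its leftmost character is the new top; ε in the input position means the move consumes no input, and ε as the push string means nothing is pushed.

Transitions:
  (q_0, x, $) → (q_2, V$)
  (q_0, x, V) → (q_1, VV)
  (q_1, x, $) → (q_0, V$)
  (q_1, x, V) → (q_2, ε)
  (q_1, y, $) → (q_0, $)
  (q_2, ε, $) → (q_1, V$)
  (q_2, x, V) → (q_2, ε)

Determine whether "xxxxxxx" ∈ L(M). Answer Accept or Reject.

Reject

(q_0, xxxxxxx, $) ⊢ (q_2, xxxxxx, V$) ⊢ (q_2, xxxxx, $) ⊢ (q_1, xxxxx, V$) ⊢ (q_2, xxxx, $) ⊢ (q_1, xxxx, V$) ⊢ (q_2, xxx, $) ⊢ (q_1, xxx, V$) ⊢ (q_2, xx, $) ⊢ (q_1, xx, V$) ⊢ (q_2, x, $) ⊢ (q_1, x, V$) ⊢ (q_2, ε, $) ⊢ (q_1, ε, V$)
All input consumed; stack is V$, not empty, and no further ε-move applies.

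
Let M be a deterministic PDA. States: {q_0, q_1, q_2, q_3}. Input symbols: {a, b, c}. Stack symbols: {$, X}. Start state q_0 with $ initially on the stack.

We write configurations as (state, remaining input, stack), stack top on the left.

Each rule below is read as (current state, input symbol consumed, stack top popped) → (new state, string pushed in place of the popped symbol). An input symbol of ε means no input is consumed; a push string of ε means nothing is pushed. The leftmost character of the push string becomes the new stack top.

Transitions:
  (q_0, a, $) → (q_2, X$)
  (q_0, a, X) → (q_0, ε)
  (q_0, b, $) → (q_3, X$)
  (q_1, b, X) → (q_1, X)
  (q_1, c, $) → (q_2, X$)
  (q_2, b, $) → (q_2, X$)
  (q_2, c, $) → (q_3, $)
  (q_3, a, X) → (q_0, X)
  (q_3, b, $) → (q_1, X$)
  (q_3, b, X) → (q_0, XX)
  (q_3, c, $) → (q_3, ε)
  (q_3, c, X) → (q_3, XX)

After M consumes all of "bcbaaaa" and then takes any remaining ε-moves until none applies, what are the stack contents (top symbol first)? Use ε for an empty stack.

(q_0, bcbaaaa, $) ⊢ (q_3, cbaaaa, X$) ⊢ (q_3, baaaa, XX$) ⊢ (q_0, aaaa, XXX$) ⊢ (q_0, aaa, XX$) ⊢ (q_0, aa, X$) ⊢ (q_0, a, $) ⊢ (q_2, ε, X$)
All input consumed in state q_2 with stack X$.

X$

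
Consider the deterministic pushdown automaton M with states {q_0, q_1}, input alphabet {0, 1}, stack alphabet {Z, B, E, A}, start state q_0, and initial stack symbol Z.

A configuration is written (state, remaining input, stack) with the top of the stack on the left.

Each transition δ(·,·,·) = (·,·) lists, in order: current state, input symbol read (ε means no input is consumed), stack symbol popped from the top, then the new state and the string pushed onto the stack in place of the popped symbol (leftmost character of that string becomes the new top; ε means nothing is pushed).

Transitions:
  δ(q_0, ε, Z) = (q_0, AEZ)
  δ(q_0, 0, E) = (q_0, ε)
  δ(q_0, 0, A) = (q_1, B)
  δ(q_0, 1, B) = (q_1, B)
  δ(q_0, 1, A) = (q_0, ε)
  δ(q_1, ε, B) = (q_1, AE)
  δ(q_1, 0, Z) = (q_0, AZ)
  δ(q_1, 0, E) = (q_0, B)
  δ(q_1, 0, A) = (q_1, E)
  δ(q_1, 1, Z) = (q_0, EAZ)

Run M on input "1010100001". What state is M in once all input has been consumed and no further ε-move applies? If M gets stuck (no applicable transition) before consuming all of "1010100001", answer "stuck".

(q_0, 1010100001, Z)
  ε-move, top Z: go to q_0, push AEZ → (q_0, 1010100001, AEZ)
  read 1, top A: go to q_0, push ε → (q_0, 010100001, EZ)
  read 0, top E: go to q_0, push ε → (q_0, 10100001, Z)
  ε-move, top Z: go to q_0, push AEZ → (q_0, 10100001, AEZ)
  read 1, top A: go to q_0, push ε → (q_0, 0100001, EZ)
  read 0, top E: go to q_0, push ε → (q_0, 100001, Z)
  ε-move, top Z: go to q_0, push AEZ → (q_0, 100001, AEZ)
  read 1, top A: go to q_0, push ε → (q_0, 00001, EZ)
  read 0, top E: go to q_0, push ε → (q_0, 0001, Z)
  ε-move, top Z: go to q_0, push AEZ → (q_0, 0001, AEZ)
  read 0, top A: go to q_1, push B → (q_1, 001, BEZ)
  ε-move, top B: go to q_1, push AE → (q_1, 001, AEEZ)
  read 0, top A: go to q_1, push E → (q_1, 01, EEEZ)
  read 0, top E: go to q_0, push B → (q_0, 1, BEEZ)
  read 1, top B: go to q_1, push B → (q_1, ε, BEEZ)
  ε-move, top B: go to q_1, push AE → (q_1, ε, AEEEZ)
All input consumed; M is in state q_1.

q_1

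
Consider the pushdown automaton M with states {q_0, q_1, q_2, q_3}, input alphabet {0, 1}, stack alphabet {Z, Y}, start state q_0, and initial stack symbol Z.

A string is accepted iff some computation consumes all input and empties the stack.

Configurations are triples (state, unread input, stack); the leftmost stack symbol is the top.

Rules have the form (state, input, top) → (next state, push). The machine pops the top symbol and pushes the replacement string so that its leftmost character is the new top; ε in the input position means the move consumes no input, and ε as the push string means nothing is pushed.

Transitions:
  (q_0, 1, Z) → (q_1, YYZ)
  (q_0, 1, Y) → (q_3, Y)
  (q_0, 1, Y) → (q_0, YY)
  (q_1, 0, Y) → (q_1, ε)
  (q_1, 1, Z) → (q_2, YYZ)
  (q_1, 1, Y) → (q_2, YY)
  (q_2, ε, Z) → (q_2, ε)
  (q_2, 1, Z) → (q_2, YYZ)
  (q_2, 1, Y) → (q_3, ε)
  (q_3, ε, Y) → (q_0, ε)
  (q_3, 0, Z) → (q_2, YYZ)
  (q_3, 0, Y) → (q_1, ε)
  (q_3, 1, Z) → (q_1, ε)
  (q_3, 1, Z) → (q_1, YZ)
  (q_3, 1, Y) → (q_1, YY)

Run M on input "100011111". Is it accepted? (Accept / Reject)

Reject

No computation consumes all input and empties the stack.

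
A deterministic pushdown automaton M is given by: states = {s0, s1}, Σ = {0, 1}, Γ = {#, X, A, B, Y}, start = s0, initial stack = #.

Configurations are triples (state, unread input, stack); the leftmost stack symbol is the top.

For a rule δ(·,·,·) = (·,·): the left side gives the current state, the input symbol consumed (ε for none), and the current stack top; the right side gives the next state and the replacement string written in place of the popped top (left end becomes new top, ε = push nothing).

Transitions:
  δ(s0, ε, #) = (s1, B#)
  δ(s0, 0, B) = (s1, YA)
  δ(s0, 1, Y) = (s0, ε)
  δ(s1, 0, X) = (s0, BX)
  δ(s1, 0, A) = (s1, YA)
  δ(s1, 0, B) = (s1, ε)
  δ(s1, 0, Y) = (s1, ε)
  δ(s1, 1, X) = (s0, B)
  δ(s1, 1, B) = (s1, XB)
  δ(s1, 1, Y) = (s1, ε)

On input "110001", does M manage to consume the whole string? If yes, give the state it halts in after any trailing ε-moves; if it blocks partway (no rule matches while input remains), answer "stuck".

s1

(s0, 110001, #)
  ε-move, top #: go to s1, push B# → (s1, 110001, B#)
  read 1, top B: go to s1, push XB → (s1, 10001, XB#)
  read 1, top X: go to s0, push B → (s0, 0001, BB#)
  read 0, top B: go to s1, push YA → (s1, 001, YAB#)
  read 0, top Y: go to s1, push ε → (s1, 01, AB#)
  read 0, top A: go to s1, push YA → (s1, 1, YAB#)
  read 1, top Y: go to s1, push ε → (s1, ε, AB#)
All input consumed; M is in state s1.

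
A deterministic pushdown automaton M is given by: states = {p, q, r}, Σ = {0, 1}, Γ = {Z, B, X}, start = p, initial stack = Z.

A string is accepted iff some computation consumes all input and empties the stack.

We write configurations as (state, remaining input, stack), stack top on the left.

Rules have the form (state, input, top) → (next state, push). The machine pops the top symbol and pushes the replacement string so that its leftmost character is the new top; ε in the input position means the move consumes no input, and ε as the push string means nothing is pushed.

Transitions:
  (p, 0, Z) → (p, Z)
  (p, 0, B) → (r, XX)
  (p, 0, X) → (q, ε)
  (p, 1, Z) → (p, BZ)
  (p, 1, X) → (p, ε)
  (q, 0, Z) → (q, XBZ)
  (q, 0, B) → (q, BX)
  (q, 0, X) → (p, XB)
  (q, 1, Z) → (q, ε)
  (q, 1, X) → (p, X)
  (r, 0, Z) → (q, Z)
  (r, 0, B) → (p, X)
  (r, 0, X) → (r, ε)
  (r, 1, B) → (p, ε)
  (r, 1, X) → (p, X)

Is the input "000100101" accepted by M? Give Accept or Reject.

Accept

(p, 000100101, Z)
  read 0, top Z: go to p, push Z → (p, 00100101, Z)
  read 0, top Z: go to p, push Z → (p, 0100101, Z)
  read 0, top Z: go to p, push Z → (p, 100101, Z)
  read 1, top Z: go to p, push BZ → (p, 00101, BZ)
  read 0, top B: go to r, push XX → (r, 0101, XXZ)
  read 0, top X: go to r, push ε → (r, 101, XZ)
  read 1, top X: go to p, push X → (p, 01, XZ)
  read 0, top X: go to q, push ε → (q, 1, Z)
  read 1, top Z: go to q, push ε → (q, ε, ε)
All input consumed and the stack is empty.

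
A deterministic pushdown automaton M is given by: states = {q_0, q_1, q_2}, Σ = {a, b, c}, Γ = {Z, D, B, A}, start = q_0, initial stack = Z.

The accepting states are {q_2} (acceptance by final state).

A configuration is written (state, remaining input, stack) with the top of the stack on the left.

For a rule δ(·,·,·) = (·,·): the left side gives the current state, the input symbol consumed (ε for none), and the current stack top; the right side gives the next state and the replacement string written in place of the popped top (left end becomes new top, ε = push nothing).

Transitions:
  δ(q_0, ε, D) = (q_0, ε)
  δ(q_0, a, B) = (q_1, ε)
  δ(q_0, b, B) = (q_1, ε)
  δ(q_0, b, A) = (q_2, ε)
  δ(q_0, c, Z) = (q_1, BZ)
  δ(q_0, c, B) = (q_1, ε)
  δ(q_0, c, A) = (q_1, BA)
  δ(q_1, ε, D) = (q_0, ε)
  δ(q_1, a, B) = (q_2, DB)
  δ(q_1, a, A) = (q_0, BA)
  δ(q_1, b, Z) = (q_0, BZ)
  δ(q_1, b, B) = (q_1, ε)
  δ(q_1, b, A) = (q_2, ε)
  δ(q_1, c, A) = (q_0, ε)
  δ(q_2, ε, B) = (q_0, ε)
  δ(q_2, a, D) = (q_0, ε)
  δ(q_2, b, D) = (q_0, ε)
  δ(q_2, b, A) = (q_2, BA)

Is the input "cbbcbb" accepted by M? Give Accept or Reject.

Reject

(q_0, cbbcbb, Z)
  read c, top Z: go to q_1, push BZ → (q_1, bbcbb, BZ)
  read b, top B: go to q_1, push ε → (q_1, bcbb, Z)
  read b, top Z: go to q_0, push BZ → (q_0, cbb, BZ)
  read c, top B: go to q_1, push ε → (q_1, bb, Z)
  read b, top Z: go to q_0, push BZ → (q_0, b, BZ)
  read b, top B: go to q_1, push ε → (q_1, ε, Z)
All input consumed; state q_1 ∉ F and no further ε-move applies.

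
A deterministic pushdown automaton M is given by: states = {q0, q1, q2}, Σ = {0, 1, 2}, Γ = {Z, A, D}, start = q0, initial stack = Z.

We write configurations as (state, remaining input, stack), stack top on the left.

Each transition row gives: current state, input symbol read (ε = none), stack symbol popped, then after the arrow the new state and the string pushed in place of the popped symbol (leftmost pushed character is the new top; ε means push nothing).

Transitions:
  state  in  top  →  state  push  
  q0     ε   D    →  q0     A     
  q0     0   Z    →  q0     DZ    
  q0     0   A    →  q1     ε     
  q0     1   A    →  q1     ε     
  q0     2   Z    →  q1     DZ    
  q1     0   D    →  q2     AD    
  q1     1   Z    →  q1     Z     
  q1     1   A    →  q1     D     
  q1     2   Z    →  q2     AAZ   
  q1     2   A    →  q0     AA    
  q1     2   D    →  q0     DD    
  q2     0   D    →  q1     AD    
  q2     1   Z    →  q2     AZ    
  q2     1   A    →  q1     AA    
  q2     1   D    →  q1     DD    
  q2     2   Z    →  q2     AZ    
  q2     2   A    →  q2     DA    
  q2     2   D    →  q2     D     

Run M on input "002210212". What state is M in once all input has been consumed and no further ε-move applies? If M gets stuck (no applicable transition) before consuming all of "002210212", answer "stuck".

(q0, 002210212, Z)
  read 0, top Z: go to q0, push DZ → (q0, 02210212, DZ)
  ε-move, top D: go to q0, push A → (q0, 02210212, AZ)
  read 0, top A: go to q1, push ε → (q1, 2210212, Z)
  read 2, top Z: go to q2, push AAZ → (q2, 210212, AAZ)
  read 2, top A: go to q2, push DA → (q2, 10212, DAAZ)
  read 1, top D: go to q1, push DD → (q1, 0212, DDAAZ)
  read 0, top D: go to q2, push AD → (q2, 212, ADDAAZ)
  read 2, top A: go to q2, push DA → (q2, 12, DADDAAZ)
  read 1, top D: go to q1, push DD → (q1, 2, DDADDAAZ)
  read 2, top D: go to q0, push DD → (q0, ε, DDDADDAAZ)
  ε-move, top D: go to q0, push A → (q0, ε, ADDADDAAZ)
All input consumed; M is in state q0.

q0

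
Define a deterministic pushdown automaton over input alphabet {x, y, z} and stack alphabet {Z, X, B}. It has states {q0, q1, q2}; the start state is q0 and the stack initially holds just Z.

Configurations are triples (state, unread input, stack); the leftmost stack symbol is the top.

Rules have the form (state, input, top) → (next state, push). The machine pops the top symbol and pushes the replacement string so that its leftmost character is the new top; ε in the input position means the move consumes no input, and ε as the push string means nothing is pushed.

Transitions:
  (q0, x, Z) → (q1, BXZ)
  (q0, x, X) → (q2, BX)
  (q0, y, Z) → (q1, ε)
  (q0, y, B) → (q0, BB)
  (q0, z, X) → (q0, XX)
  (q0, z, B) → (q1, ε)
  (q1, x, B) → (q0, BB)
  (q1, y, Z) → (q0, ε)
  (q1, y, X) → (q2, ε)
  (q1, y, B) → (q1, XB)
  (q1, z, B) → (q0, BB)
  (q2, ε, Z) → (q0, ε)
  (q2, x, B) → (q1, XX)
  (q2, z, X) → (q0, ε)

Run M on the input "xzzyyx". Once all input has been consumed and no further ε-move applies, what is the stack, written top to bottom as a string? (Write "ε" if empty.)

(q0, xzzyyx, Z) ⊢ (q1, zzyyx, BXZ) ⊢ (q0, zyyx, BBXZ) ⊢ (q1, yyx, BXZ) ⊢ (q1, yx, XBXZ) ⊢ (q2, x, BXZ) ⊢ (q1, ε, XXXZ)
All input consumed in state q1 with stack XXXZ.

XXXZ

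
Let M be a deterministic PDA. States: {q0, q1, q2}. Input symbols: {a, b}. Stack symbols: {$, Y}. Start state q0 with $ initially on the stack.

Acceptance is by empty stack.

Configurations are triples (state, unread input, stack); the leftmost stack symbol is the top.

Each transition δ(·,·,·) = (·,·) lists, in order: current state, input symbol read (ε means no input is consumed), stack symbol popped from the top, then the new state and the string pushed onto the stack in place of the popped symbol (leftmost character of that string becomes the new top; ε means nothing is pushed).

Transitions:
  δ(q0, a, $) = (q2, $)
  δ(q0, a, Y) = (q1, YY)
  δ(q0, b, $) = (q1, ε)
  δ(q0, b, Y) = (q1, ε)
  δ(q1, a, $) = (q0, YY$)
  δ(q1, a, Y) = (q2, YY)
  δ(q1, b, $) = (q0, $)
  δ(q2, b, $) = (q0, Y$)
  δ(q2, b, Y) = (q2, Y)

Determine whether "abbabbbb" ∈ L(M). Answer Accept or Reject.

(q0, abbabbbb, $)
  read a, top $: go to q2, push $ → (q2, bbabbbb, $)
  read b, top $: go to q0, push Y$ → (q0, babbbb, Y$)
  read b, top Y: go to q1, push ε → (q1, abbbb, $)
  read a, top $: go to q0, push YY$ → (q0, bbbb, YY$)
  read b, top Y: go to q1, push ε → (q1, bbb, Y$)
No transition applies at (q1, bbb, Y$); input not fully consumed.

Reject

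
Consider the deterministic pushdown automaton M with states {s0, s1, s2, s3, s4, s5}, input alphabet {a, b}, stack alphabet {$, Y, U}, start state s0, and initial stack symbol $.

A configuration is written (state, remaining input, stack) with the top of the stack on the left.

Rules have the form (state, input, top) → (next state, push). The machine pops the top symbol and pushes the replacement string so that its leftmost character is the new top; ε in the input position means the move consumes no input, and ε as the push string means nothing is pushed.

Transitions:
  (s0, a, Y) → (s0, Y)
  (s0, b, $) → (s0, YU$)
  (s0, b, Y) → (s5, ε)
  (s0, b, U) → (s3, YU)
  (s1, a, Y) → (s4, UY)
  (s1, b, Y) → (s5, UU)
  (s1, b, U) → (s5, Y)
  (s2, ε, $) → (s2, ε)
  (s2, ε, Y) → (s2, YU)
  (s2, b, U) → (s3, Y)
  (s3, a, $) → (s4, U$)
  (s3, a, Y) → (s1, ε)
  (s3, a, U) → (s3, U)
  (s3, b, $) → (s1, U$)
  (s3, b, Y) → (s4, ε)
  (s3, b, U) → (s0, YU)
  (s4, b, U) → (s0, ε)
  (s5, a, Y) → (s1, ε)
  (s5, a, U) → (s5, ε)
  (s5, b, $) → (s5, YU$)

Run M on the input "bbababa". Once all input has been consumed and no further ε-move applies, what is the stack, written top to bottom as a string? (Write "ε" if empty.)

(s0, bbababa, $)
  read b, top $: go to s0, push YU$ → (s0, bababa, YU$)
  read b, top Y: go to s5, push ε → (s5, ababa, U$)
  read a, top U: go to s5, push ε → (s5, baba, $)
  read b, top $: go to s5, push YU$ → (s5, aba, YU$)
  read a, top Y: go to s1, push ε → (s1, ba, U$)
  read b, top U: go to s5, push Y → (s5, a, Y$)
  read a, top Y: go to s1, push ε → (s1, ε, $)
All input consumed in state s1 with stack $.

$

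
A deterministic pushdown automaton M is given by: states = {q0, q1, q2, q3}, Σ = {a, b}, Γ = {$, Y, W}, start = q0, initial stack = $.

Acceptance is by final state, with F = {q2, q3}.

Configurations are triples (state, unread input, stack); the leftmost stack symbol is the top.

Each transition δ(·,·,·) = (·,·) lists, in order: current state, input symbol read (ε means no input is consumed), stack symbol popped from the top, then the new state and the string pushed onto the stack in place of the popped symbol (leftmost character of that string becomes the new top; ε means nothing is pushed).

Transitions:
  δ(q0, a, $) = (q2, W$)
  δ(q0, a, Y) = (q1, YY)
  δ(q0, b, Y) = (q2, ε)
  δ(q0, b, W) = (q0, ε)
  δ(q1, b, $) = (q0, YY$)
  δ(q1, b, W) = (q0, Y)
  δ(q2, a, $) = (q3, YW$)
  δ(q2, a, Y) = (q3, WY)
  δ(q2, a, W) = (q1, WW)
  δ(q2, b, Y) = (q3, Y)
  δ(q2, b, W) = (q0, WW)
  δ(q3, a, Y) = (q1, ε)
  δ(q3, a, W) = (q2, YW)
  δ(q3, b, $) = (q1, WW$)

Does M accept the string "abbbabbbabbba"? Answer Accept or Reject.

Accept

(q0, abbbabbbabbba, $)
  read a, top $: go to q2, push W$ → (q2, bbbabbbabbba, W$)
  read b, top W: go to q0, push WW → (q0, bbabbbabbba, WW$)
  read b, top W: go to q0, push ε → (q0, babbbabbba, W$)
  read b, top W: go to q0, push ε → (q0, abbbabbba, $)
  read a, top $: go to q2, push W$ → (q2, bbbabbba, W$)
  read b, top W: go to q0, push WW → (q0, bbabbba, WW$)
  read b, top W: go to q0, push ε → (q0, babbba, W$)
  read b, top W: go to q0, push ε → (q0, abbba, $)
  read a, top $: go to q2, push W$ → (q2, bbba, W$)
  read b, top W: go to q0, push WW → (q0, bba, WW$)
  read b, top W: go to q0, push ε → (q0, ba, W$)
  read b, top W: go to q0, push ε → (q0, a, $)
  read a, top $: go to q2, push W$ → (q2, ε, W$)
All input consumed; state q2 ∈ F.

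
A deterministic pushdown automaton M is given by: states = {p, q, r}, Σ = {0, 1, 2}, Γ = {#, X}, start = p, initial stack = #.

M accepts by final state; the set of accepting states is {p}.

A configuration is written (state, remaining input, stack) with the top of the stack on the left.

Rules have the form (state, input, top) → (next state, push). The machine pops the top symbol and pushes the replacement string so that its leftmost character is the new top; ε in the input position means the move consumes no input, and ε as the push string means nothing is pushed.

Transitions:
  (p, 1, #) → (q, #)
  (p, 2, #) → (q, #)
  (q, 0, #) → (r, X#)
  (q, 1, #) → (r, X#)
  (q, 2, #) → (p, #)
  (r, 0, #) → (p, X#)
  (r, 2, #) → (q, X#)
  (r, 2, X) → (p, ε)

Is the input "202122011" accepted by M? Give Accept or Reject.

Reject

(p, 202122011, #)
  read 2, top #: go to q, push # → (q, 02122011, #)
  read 0, top #: go to r, push X# → (r, 2122011, X#)
  read 2, top X: go to p, push ε → (p, 122011, #)
  read 1, top #: go to q, push # → (q, 22011, #)
  read 2, top #: go to p, push # → (p, 2011, #)
  read 2, top #: go to q, push # → (q, 011, #)
  read 0, top #: go to r, push X# → (r, 11, X#)
No transition applies at (r, 11, X#); input not fully consumed.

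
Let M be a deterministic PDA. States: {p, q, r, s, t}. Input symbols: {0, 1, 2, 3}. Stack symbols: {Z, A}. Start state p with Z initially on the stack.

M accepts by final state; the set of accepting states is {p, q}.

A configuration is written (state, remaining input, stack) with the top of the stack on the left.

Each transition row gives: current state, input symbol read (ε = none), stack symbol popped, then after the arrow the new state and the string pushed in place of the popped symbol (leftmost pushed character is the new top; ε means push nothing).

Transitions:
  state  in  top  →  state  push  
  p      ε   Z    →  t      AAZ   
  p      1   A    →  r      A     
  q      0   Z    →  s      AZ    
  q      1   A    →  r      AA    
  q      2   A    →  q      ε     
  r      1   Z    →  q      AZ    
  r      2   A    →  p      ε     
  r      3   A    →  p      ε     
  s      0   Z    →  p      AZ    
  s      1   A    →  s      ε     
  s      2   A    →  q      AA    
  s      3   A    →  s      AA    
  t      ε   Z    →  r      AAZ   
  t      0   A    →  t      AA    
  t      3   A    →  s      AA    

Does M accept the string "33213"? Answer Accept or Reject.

(p, 33213, Z)
  ε-move, top Z: go to t, push AAZ → (t, 33213, AAZ)
  read 3, top A: go to s, push AA → (s, 3213, AAAZ)
  read 3, top A: go to s, push AA → (s, 213, AAAAZ)
  read 2, top A: go to q, push AA → (q, 13, AAAAAZ)
  read 1, top A: go to r, push AA → (r, 3, AAAAAAZ)
  read 3, top A: go to p, push ε → (p, ε, AAAAAZ)
All input consumed; state p ∈ F.

Accept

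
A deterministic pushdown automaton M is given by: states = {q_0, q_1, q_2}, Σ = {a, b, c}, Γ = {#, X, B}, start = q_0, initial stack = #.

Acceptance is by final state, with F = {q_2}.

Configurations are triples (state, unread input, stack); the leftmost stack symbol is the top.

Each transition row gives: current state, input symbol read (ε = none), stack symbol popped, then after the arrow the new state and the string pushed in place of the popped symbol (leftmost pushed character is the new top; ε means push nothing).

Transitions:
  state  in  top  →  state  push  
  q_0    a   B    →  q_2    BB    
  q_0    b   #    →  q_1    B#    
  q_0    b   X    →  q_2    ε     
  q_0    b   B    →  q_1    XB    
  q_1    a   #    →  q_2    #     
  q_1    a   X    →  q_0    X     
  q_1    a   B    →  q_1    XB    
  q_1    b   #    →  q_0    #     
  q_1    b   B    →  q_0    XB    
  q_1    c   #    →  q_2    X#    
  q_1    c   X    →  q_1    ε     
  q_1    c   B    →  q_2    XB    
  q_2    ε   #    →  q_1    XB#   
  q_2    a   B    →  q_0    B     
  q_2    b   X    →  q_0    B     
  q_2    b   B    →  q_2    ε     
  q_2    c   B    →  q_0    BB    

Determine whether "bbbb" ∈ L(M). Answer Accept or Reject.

(q_0, bbbb, #) ⊢ (q_1, bbb, B#) ⊢ (q_0, bb, XB#) ⊢ (q_2, b, B#) ⊢ (q_2, ε, #)
All input consumed; state q_2 ∈ F.

Accept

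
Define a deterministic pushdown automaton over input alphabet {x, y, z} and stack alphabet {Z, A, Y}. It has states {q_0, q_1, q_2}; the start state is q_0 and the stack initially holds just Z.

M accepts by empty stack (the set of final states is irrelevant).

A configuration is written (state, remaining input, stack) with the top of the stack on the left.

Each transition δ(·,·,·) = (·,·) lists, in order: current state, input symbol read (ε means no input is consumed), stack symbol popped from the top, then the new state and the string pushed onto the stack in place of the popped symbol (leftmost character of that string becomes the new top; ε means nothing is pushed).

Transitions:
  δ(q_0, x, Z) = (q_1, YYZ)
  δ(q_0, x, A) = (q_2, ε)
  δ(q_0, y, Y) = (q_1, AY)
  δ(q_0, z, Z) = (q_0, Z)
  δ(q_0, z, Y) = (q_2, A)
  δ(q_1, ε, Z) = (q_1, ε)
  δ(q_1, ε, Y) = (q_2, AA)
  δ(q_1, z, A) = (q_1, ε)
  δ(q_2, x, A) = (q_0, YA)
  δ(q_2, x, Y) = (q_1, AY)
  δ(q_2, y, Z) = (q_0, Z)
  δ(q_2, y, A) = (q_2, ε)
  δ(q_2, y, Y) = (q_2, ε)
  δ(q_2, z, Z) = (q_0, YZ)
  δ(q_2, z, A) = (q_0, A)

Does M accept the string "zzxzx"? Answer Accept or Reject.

Reject

(q_0, zzxzx, Z) ⊢ (q_0, zxzx, Z) ⊢ (q_0, xzx, Z) ⊢ (q_1, zx, YYZ) ⊢ (q_2, zx, AAYZ) ⊢ (q_0, x, AAYZ) ⊢ (q_2, ε, AYZ)
All input consumed; stack is AYZ, not empty, and no further ε-move applies.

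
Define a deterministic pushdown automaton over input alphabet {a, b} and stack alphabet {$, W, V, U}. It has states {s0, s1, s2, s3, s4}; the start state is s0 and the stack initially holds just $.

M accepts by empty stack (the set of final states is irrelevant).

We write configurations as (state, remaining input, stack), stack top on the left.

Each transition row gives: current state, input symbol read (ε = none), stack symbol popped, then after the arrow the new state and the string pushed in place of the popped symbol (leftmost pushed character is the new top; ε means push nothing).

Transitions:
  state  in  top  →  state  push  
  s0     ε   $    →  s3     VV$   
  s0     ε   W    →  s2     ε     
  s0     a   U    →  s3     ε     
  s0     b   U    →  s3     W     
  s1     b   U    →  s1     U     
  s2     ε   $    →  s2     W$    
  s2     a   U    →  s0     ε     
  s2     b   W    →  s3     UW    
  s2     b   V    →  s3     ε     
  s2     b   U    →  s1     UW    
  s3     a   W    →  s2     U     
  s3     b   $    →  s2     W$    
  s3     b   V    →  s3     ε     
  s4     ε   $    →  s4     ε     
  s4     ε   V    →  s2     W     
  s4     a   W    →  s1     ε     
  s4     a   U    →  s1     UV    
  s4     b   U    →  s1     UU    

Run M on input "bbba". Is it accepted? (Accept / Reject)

(s0, bbba, $)
  ε-move, top $: go to s3, push VV$ → (s3, bbba, VV$)
  read b, top V: go to s3, push ε → (s3, bba, V$)
  read b, top V: go to s3, push ε → (s3, ba, $)
  read b, top $: go to s2, push W$ → (s2, a, W$)
No transition applies at (s2, a, W$); input not fully consumed.

Reject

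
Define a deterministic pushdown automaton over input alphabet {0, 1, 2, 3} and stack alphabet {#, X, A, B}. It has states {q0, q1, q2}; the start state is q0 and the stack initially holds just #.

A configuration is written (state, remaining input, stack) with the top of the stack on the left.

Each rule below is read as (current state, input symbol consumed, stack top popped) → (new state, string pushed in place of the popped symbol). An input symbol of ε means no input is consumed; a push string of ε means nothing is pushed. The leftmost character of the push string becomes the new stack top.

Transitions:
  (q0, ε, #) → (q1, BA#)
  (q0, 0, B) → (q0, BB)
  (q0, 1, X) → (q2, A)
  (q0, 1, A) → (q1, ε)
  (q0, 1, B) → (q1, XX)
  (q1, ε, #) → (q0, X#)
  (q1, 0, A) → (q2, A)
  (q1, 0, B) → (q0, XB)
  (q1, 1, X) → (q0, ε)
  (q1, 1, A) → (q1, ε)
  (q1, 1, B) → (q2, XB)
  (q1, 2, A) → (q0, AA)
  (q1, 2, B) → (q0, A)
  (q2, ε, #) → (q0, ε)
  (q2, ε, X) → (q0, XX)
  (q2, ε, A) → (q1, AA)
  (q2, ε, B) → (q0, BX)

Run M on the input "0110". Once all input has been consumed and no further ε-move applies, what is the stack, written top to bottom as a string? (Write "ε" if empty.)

(q0, 0110, #) ⊢ (q1, 0110, BA#) ⊢ (q0, 110, XBA#) ⊢ (q2, 10, ABA#) ⊢ (q1, 10, AABA#) ⊢ (q1, 0, ABA#) ⊢ (q2, ε, ABA#) ⊢ (q1, ε, AABA#)
All input consumed in state q1 with stack AABA#.

AABA#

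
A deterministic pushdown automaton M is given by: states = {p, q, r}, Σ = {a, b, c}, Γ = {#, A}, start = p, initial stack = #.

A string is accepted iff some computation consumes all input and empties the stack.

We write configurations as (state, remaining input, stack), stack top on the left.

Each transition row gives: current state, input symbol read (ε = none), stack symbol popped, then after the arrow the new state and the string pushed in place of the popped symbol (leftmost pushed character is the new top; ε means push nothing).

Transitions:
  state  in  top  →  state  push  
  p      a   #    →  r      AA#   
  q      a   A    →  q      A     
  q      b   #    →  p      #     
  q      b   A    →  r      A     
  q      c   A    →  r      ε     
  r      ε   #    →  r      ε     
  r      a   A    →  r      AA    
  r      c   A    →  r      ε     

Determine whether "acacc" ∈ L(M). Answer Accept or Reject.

Accept

(p, acacc, #)
  read a, top #: go to r, push AA# → (r, cacc, AA#)
  read c, top A: go to r, push ε → (r, acc, A#)
  read a, top A: go to r, push AA → (r, cc, AA#)
  read c, top A: go to r, push ε → (r, c, A#)
  read c, top A: go to r, push ε → (r, ε, #)
  ε-move, top #: go to r, push ε → (r, ε, ε)
All input consumed and the stack is empty.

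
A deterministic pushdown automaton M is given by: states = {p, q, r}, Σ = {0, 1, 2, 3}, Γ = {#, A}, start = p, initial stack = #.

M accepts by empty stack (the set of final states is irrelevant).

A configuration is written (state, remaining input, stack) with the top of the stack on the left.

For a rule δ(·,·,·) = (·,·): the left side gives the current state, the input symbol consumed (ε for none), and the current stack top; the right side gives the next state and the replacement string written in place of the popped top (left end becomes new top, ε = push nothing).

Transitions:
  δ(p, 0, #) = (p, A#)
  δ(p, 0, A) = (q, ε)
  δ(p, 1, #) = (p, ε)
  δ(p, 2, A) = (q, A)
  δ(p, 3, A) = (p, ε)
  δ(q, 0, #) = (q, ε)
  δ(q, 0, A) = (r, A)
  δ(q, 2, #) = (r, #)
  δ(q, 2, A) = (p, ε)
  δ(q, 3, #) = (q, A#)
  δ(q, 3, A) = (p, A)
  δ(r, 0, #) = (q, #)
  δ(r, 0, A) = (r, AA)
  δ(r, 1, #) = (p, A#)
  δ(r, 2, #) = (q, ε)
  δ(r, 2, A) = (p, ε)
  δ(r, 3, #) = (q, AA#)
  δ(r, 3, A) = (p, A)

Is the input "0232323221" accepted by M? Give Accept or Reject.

Accept

(p, 0232323221, #) ⊢ (p, 232323221, A#) ⊢ (q, 32323221, A#) ⊢ (p, 2323221, A#) ⊢ (q, 323221, A#) ⊢ (p, 23221, A#) ⊢ (q, 3221, A#) ⊢ (p, 221, A#) ⊢ (q, 21, A#) ⊢ (p, 1, #) ⊢ (p, ε, ε)
All input consumed and the stack is empty.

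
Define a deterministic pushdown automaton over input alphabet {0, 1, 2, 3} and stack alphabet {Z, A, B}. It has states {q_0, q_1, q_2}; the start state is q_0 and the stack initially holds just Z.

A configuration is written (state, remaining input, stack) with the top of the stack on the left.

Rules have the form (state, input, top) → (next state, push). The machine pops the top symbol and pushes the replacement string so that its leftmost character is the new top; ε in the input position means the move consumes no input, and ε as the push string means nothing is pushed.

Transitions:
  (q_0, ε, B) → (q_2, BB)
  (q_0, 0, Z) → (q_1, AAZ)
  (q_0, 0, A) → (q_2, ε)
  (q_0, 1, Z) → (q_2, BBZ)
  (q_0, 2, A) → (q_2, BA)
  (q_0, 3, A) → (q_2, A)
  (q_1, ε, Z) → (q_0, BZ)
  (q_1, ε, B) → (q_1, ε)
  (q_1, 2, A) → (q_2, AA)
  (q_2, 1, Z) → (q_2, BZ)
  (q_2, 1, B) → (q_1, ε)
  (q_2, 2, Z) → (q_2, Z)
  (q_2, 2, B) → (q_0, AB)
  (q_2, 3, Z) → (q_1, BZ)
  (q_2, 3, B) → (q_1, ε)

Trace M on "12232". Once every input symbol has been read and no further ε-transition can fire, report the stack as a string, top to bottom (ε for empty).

(q_0, 12232, Z)
  read 1, top Z: go to q_2, push BBZ → (q_2, 2232, BBZ)
  read 2, top B: go to q_0, push AB → (q_0, 232, ABBZ)
  read 2, top A: go to q_2, push BA → (q_2, 32, BABBZ)
  read 3, top B: go to q_1, push ε → (q_1, 2, ABBZ)
  read 2, top A: go to q_2, push AA → (q_2, ε, AABBZ)
All input consumed in state q_2 with stack AABBZ.

AABBZ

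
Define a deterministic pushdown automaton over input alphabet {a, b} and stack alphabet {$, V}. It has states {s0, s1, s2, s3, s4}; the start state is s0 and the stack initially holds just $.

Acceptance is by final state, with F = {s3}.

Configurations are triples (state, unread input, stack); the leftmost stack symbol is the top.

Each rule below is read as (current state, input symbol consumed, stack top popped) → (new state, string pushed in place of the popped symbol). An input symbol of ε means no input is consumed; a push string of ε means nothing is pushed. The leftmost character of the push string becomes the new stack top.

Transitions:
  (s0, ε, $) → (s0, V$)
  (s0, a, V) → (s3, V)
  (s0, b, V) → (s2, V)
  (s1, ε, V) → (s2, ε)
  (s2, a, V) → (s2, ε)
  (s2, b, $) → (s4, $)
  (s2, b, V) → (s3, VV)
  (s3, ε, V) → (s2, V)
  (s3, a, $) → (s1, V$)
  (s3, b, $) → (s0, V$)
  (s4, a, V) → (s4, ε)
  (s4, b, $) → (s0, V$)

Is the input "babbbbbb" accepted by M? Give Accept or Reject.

Accept

(s0, babbbbbb, $)
  ε-move, top $: go to s0, push V$ → (s0, babbbbbb, V$)
  read b, top V: go to s2, push V → (s2, abbbbbb, V$)
  read a, top V: go to s2, push ε → (s2, bbbbbb, $)
  read b, top $: go to s4, push $ → (s4, bbbbb, $)
  read b, top $: go to s0, push V$ → (s0, bbbb, V$)
  read b, top V: go to s2, push V → (s2, bbb, V$)
  read b, top V: go to s3, push VV → (s3, bb, VV$)
  ε-move, top V: go to s2, push V → (s2, bb, VV$)
  read b, top V: go to s3, push VV → (s3, b, VVV$)
  ε-move, top V: go to s2, push V → (s2, b, VVV$)
  read b, top V: go to s3, push VV → (s3, ε, VVVV$)
All input consumed; state s3 ∈ F.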